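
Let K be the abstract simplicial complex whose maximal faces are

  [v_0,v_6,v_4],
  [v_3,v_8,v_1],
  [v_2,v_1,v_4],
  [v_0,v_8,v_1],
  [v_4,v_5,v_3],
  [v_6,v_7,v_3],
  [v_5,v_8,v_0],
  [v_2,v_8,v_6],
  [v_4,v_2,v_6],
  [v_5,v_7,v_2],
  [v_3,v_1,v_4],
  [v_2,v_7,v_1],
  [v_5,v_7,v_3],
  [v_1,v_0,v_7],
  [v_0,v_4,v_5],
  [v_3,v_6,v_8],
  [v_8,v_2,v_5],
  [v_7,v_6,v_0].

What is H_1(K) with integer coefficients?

H_1 ≅ Z^2.

Take the total order v_0 < v_1 < v_2 < v_3 < v_4 < v_5 < v_6 < v_7 < v_8 on the vertex set. Then K (dimension 2) consists of the simplices:

  0-simplices (9): [v_0], [v_1], [v_2], [v_3], [v_4], [v_5], [v_6], [v_7], [v_8]
  1-simplices (27): (27 of them)
  2-simplices (18): (18 of them)

Hence C_0 ≅ Z^9, C_1 ≅ Z^27, C_2 ≅ Z^18.

The boundary map ∂_1: C_1 → C_0 maps an edge to its endpoints' difference, ∂[p,q] = q − p.
The resulting 9×27 matrix has rank 8, and its Smith normal form has invariant factors (1,1,1,1,1,1,1,1).

Boundary ∂_2: C_2 → C_1 sends each 2-simplex [p,q,r] to [q,r] − [p,r] + [p,q]. For instance
  ∂[v_2,v_5,v_7] = [v_5,v_7] − [v_2,v_7] + [v_2,v_5],
  ∂[v_0,v_6,v_7] = [v_6,v_7] − [v_0,v_7] + [v_0,v_6].
The resulting 27×18 matrix has rank 17, and its Smith normal form has invariant factors (1,1,1,1,1,1,1,1,1,1,1,1,1,1,1,1,1).

Now H_k = ker ∂_k / im ∂_{k+1}, so:

  H_1: rank ker ∂_1 − rank ∂_2 = (27 − 8) − 17 = 2, and the invariant factors of ∂_2 are all 1, so H_1 = Z^2.

(K is a triangulation of the torus T^2.)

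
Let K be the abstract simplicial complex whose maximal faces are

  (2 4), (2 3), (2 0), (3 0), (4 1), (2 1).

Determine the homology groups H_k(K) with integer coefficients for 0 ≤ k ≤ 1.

H_0 = Z,  H_1 = Z^2.

Fix the vertex order 0 < 1 < 2 < 3 < 4 and write every simplex with vertices in increasing order. Then dim K = 1 and the simplices of K are:

  0-simplices (5): [0], [1], [2], [3], [4]
  1-simplices (6): [0,2], [0,3], [1,2], [1,4], [2,3], [2,4]

giving chain groups C_0 ≅ Z^5, C_1 ≅ Z^6.

∂_1: C_1 → C_0 is given by ∂[p,q] = [q] − [p].
This gives a 5×6 integer matrix of rank 4; reducing to Smith normal form yields diagonal entries (1,1,1,1).

Reading off H_k = ker ∂_k / im ∂_{k+1}:

  H_0: rank C_0 − rank ∂_1 = 5 − 4 = 1, and the invariant factors of ∂_1 are all 1, so H_0 = Z.
  H_1: rank ker ∂_1 − rank ∂_2 = (6 − 4) − 0 = 2, and there is no ∂_2, so H_1 = Z^2.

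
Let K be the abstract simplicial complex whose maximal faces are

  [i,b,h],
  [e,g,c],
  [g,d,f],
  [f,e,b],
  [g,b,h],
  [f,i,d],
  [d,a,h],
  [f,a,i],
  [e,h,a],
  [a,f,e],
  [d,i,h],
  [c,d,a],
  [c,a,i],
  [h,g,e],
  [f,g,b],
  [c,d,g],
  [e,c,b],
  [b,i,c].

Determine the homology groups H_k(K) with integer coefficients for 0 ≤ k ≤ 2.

H_0 ≅ Z,  H_1 ≅ Z ⊕ Z/2,  H_2 = 0.

Take the total order a < b < c < d < e < f < g < h < i on the vertex set. Then K (dimension 2) consists of the simplices:

  0-simplices (9): a, b, c, d, e, f, g, h, i
  1-simplices (27): ac, ad, ae, af, ah, ai, bc, be, bf, bg, bh, bi, cd, ce, cg, ci, df, dg, dh, di, ef, eg, eh, fg, fi, gh, hi
  2-simplices (18): acd, aci, adh, aef, aeh, afi, bce, bci, bef, bfg, bgh, bhi, cdg, ceg, dfg, dfi, dhi, egh

so the chain groups are C_0 ≅ Z^9, C_1 ≅ Z^27, C_2 ≅ Z^18.

Boundary ∂_1: C_1 → C_0 sends each edge [p,q] (with p < q) to q − p.
The resulting 9×27 matrix has rank 8, and its Smith normal form has invariant factors (1,1,1,1,1,1,1,1).

The boundary map ∂_2: C_2 → C_1 acts by ∂[p,q,r] = [q,r] − [p,r] + [p,q]. For instance
  ∂bgh = gh − bh + bg,
  ∂ceg = eg − cg + ce.
As a 27×18 matrix over Z this has rank 18, with invariant factors (1,1,1,1,1,1,1,1,1,1,1,1,1,1,1,1,1,2).

Reading off H_k = ker ∂_k / im ∂_{k+1}:

  H_0: rank C_0 − rank ∂_1 = 9 − 8 = 1, and the invariant factors of ∂_1 are all 1, so H_0 = Z.
  H_1: rank ker ∂_1 − rank ∂_2 = (27 − 8) − 18 = 1, and ∂_2 has invariant factor 2 > 1, so H_1 = Z ⊕ Z/2.
  H_2: rank ker ∂_2 − rank ∂_3 = (18 − 18) − 0 = 0, and there is no ∂_3, so H_2 = 0.

As a check, the Euler characteristic is 9 − 27 + 18 = 0, which agrees with 1 − 1 + 0 = 0.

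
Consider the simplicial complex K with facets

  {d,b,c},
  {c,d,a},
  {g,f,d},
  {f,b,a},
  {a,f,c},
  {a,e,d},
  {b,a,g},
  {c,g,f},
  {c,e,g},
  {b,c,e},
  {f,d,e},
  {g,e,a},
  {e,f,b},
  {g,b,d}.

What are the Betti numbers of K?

b_0 = 1, b_1 = 2, b_2 = 1.

We work with the vertex ordering a < b < c < d < e < f < g. The simplices of K, each written with vertices in increasing order, are:

  0-simplices (7): a, b, c, d, e, f, g
  1-simplices (21): ab, ac, ad, ae, af, ag, bc, bd, be, bf, bg, cd, ce, cf, cg, de, df, dg, ef, eg, fg
  2-simplices (14): abf, abg, acd, acf, ade, aeg, bcd, bce, bdg, bef, ceg, cfg, def, dfg

so the chain groups are C_0 ≅ Z^7, C_1 ≅ Z^21, C_2 ≅ Z^14.

The boundary map ∂_1: C_1 → C_0 sends each edge [p,q] (with p < q) to q − p. For instance
  ∂be = e − b.
As a 7×21 matrix over Z this has rank 6, with invariant factors (1,1,1,1,1,1).

∂_2: C_2 → C_1 acts by ∂[p,q,r] = [q,r] − [p,r] + [p,q]. For instance
  ∂acd = cd − ad + ac,
  ∂aeg = eg − ag + ae.
As a 21×14 matrix over Z this has rank 13, with invariant factors (1,1,1,1,1,1,1,1,1,1,1,1,1).

Now H_k = ker ∂_k / im ∂_{k+1}, so:

  H_0: rank C_0 − rank ∂_1 = 7 − 6 = 1, and the invariant factors of ∂_1 are all 1, so H_0 ≅ Z.
  H_1: rank ker ∂_1 − rank ∂_2 = (21 − 6) − 13 = 2, and the invariant factors of ∂_2 are all 1, so H_1 ≅ Z^2.
  H_2: rank ker ∂_2 − rank ∂_3 = (14 − 13) − 0 = 1, and there is no ∂_3, so H_2 ≅ Z.

Hence the Betti numbers are b_0 = 1, b_1 = 2, b_2 = 1.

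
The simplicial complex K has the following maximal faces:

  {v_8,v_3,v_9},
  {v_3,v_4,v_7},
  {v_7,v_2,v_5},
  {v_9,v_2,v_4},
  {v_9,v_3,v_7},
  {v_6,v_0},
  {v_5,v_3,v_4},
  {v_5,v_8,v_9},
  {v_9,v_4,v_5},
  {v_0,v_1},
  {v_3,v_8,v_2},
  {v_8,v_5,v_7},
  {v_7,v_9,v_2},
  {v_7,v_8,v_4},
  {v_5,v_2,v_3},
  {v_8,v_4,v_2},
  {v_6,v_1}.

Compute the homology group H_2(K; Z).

K has 10 vertices, 24 edges, 14 triangles.
rank ∂_2 = 13, rank ∂_3 = 0 ⇒ b_2 = 14 − 13 − 0 = 1. So H_2 ≅ Z.

H_2 ≅ Z.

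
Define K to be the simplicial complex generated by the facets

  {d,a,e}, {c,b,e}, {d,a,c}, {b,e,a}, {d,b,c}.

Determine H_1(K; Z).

H_1 ≅ Z.

Order the vertices as a < b < c < d < e. Listing each simplex with vertices in this order, K has dimension 2 with simplices:

  0-simplices (5): a, b, c, d, e
  1-simplices (10): ab, ac, ad, ae, bc, bd, be, cd, ce, de
  2-simplices (5): abe, acd, ade, bcd, bce

giving chain groups C_0 ≅ Z^5, C_1 ≅ Z^10, C_2 ≅ Z^5.

∂_1: C_1 → C_0 sends each edge [p,q] (with p < q) to q − p.
As a 5×10 matrix over Z this has rank 4, with invariant factors (1,1,1,1).

∂_2: C_2 → C_1 acts by ∂[p,q,r] = [q,r] − [p,r] + [p,q]. For instance
  ∂bcd = cd − bd + bc,
  ∂ade = de − ae + ad.
This gives a 10×5 integer matrix of rank 5; reducing to Smith normal form yields diagonal entries (1,1,1,1,1).

Reading off H_k = ker ∂_k / im ∂_{k+1}:

  H_1: rank ker ∂_1 − rank ∂_2 = (10 − 4) − 5 = 1, and the invariant factors of ∂_2 are all 1, so H_1 ≅ Z.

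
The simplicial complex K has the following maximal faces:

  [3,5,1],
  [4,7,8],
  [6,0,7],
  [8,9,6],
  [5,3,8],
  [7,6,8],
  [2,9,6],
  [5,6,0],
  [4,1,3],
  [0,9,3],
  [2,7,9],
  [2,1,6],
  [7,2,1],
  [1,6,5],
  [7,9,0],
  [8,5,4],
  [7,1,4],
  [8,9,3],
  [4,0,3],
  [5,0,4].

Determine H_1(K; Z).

H_1 ≅ Z ⊕ Z/2Z.

Take the total order 0 < 1 < 2 < 3 < 4 < 5 < 6 < 7 < 8 < 9 on the vertex set. Then K (dimension 2) consists of the simplices:

  0-simplices (10): [0], [1], [2], [3], [4], [5], [6], [7], [8], [9]
  1-simplices (30): (30 of them)
  2-simplices (20): (20 of them)

Hence C_0 ≅ Z^10, C_1 ≅ Z^30, C_2 ≅ Z^20.

Boundary ∂_1: C_1 → C_0 is given by ∂[p,q] = [q] − [p].
The 10×30 boundary matrix has rank 9 and Smith normal form diag(1,1,1,1,1,1,1,1,1).

Boundary ∂_2: C_2 → C_1 acts by ∂[p,q,r] = [q,r] − [p,r] + [p,q]. For instance
  ∂[4,5,8] = [5,8] − [4,8] + [4,5],
  ∂[1,3,4] = [3,4] − [1,4] + [1,3].
The 30×20 boundary matrix has rank 20 and Smith normal form diag(1,1,1,1,1,1,1,1,1,1,1,1,1,1,1,1,1,1,1,2).

From H_k ≅ ker(∂_k) / im(∂_{k+1}) we obtain:

  H_1: rank ker ∂_1 − rank ∂_2 = (30 − 9) − 20 = 1, and ∂_2 has invariant factor 2 > 1, so H_1 ≅ Z ⊕ Z/2Z.

(K is a triangulation of the Klein bottle.)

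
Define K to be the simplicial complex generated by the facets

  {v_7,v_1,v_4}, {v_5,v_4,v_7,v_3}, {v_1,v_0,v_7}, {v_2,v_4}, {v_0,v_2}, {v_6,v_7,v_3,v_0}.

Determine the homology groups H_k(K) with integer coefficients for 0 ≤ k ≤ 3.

H_0 ≅ Z,  H_1 ≅ Z,  H_2 = 0,  H_3 = 0.

Take the total order v_0 < v_1 < v_2 < v_3 < v_4 < v_5 < v_6 < v_7 on the vertex set. Then K (dimension 3) consists of the simplices:

  0-simplices (8): [v_0], [v_1], [v_2], [v_3], [v_4], [v_5], [v_6], [v_7]
  1-simplices (16): (16 of them)
  2-simplices (10): [v_0,v_1,v_7], [v_0,v_3,v_6], [v_0,v_3,v_7], [v_0,v_6,v_7], [v_1,v_4,v_7], [v_3,v_4,v_5], [v_3,v_4,v_7], [v_3,v_5,v_7], [v_3,v_6,v_7], [v_4,v_5,v_7]
  3-simplices (2): [v_0,v_3,v_6,v_7], [v_3,v_4,v_5,v_7]

so the chain groups are C_0 ≅ Z^8, C_1 ≅ Z^16, C_2 ≅ Z^10, C_3 ≅ Z^2.

∂_1: C_1 → C_0 is given by ∂[p,q] = [q] − [p].
The resulting 8×16 matrix has rank 7, and its Smith normal form has invariant factors (1,1,1,1,1,1,1).

Boundary ∂_2: C_2 → C_1 sends each 2-simplex [p,q,r] to [q,r] − [p,r] + [p,q]. For instance
  ∂[v_3,v_4,v_5] = [v_4,v_5] − [v_3,v_5] + [v_3,v_4],
  ∂[v_0,v_6,v_7] = [v_6,v_7] − [v_0,v_7] + [v_0,v_6].
The resulting 16×10 matrix has rank 8, and its Smith normal form has invariant factors (1,1,1,1,1,1,1,1).

∂_3: C_3 → C_2 sends each 3-simplex σ to the alternating sum Σ_i (−1)^i (σ with its i-th vertex removed). For instance
  ∂[v_0,v_3,v_6,v_7] = [v_3,v_6,v_7] − [v_0,v_6,v_7] + [v_0,v_3,v_7] − [v_0,v_3,v_6],
  ∂[v_3,v_4,v_5,v_7] = [v_4,v_5,v_7] − [v_3,v_5,v_7] + [v_3,v_4,v_7] − [v_3,v_4,v_5].
As a 10×2 matrix over Z this has rank 2, with invariant factors (1,1).

Computing H_k = (kernel of ∂_k) / (image of ∂_{k+1}):

  H_0: rank C_0 − rank ∂_1 = 8 − 7 = 1, and the invariant factors of ∂_1 are all 1, so H_0 ≅ Z.
  H_1: rank ker ∂_1 − rank ∂_2 = (16 − 7) − 8 = 1, and the invariant factors of ∂_2 are all 1, so H_1 ≅ Z.
  H_2: rank ker ∂_2 − rank ∂_3 = (10 − 8) − 2 = 0, and the invariant factors of ∂_3 are all 1, so H_2 ≅ 0.
  H_3: rank ker ∂_3 − rank ∂_4 = (2 − 2) − 0 = 0, and there is no ∂_4, so H_3 ≅ 0.

As a check, the Euler characteristic is 8 − 16 + 10 − 2 = 0, which agrees with 1 − 1 + 0 − 0 = 0.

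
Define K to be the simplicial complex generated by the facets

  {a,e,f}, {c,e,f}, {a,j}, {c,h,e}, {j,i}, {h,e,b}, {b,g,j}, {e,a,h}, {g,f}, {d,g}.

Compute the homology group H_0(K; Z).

H_0 ≅ Z.

K has 10 vertices, 17 edges, 6 triangles.
rank ∂_0 = 0, rank ∂_1 = 9 ⇒ b_0 = 10 − 0 − 9 = 1; all invariant factors of ∂_1 are 1 so no torsion. So H_0 ≅ Z.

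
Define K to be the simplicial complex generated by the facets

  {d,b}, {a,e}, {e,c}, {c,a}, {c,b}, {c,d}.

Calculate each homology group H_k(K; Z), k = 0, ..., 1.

Order the vertices as a < b < c < d < e. Listing each simplex with vertices in this order, K has dimension 1 with simplices:

  0-simplices (5): a, b, c, d, e
  1-simplices (6): ac, ae, bc, bd, cd, ce

so the chain groups are C_0 ≅ Z^5, C_1 ≅ Z^6.

∂_1: C_1 → C_0 is given by ∂[p,q] = [q] − [p].
As a 5×6 matrix over Z this has rank 4, with invariant factors (1,1,1,1).

From H_k ≅ ker(∂_k) / im(∂_{k+1}) we obtain:

  H_0: rank C_0 − rank ∂_1 = 5 − 4 = 1, and the invariant factors of ∂_1 are all 1, so H_0 = Z.
  H_1: rank ker ∂_1 − rank ∂_2 = (6 − 4) − 0 = 2, and there is no ∂_2, so H_1 = Z^2.

As a check, the Euler characteristic is 5 − 6 = -1, which agrees with 1 − 2 = -1.
(K is a triangulation of a wedge of 2 circles.)

H_0 = Z,  H_1 = Z^2.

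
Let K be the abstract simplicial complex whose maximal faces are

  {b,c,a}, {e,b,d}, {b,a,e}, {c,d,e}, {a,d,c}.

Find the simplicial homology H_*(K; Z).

We work with the vertex ordering a < b < c < d < e. The simplices of K, each written with vertices in increasing order, are:

  0-simplices (5): a, b, c, d, e
  1-simplices (10): ab, ac, ad, ae, bc, bd, be, cd, ce, de
  2-simplices (5): abc, abe, acd, bde, cde

so the chain groups are C_0 ≅ Z^5, C_1 ≅ Z^10, C_2 ≅ Z^5.

∂_1: C_1 → C_0 maps an edge to its endpoints' difference, ∂[p,q] = q − p.
The resulting 5×10 matrix has rank 4, and its Smith normal form has invariant factors (1,1,1,1).

∂_2: C_2 → C_1 acts by ∂[p,q,r] = [q,r] − [p,r] + [p,q]. For instance
  ∂abc = bc − ac + ab,
  ∂cde = de − ce + cd.
The 10×5 boundary matrix has rank 5 and Smith normal form diag(1,1,1,1,1).

Computing H_k = (kernel of ∂_k) / (image of ∂_{k+1}):

  H_0: rank C_0 − rank ∂_1 = 5 − 4 = 1, and the invariant factors of ∂_1 are all 1, so H_0 ≅ Z.
  H_1: rank ker ∂_1 − rank ∂_2 = (10 − 4) − 5 = 1, and the invariant factors of ∂_2 are all 1, so H_1 ≅ Z.
  H_2: rank ker ∂_2 − rank ∂_3 = (5 − 5) − 0 = 0, and there is no ∂_3, so H_2 ≅ 0.

As a check, the Euler characteristic is 5 − 10 + 5 = 0, which agrees with 1 − 1 + 0 = 0.
(K is a triangulation of the Möbius band.)

H_0 ≅ Z,  H_1 ≅ Z,  H_2 = 0.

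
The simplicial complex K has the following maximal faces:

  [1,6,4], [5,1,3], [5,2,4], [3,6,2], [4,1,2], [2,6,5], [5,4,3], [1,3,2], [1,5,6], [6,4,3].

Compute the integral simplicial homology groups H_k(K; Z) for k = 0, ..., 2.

We work with the vertex ordering 1 < 2 < 3 < 4 < 5 < 6. The simplices of K, each written with vertices in increasing order, are:

  0-simplices (6): [1], [2], [3], [4], [5], [6]
  1-simplices (15): [1,2], [1,3], [1,4], [1,5], [1,6], [2,3], [2,4], [2,5], [2,6], [3,4], [3,5], [3,6], [4,5], [4,6], [5,6]
  2-simplices (10): [1,2,3], [1,2,4], [1,3,5], [1,4,6], [1,5,6], [2,3,6], [2,4,5], [2,5,6], [3,4,5], [3,4,6]

so the chain groups are C_0 ≅ Z^6, C_1 ≅ Z^15, C_2 ≅ Z^10.

Boundary ∂_1: C_1 → C_0 is given by ∂[p,q] = [q] − [p].
This gives a 6×15 integer matrix of rank 5; reducing to Smith normal form yields diagonal entries (1,1,1,1,1).

The boundary map ∂_2: C_2 → C_1 acts by ∂[p,q,r] = [q,r] − [p,r] + [p,q]. For instance
  ∂[3,4,6] = [4,6] − [3,6] + [3,4],
  ∂[1,2,4] = [2,4] − [1,4] + [1,2].
The resulting 15×10 matrix has rank 10, and its Smith normal form has invariant factors (1,1,1,1,1,1,1,1,1,2).

Now H_k = ker ∂_k / im ∂_{k+1}, so:

  H_0: rank C_0 − rank ∂_1 = 6 − 5 = 1, and the invariant factors of ∂_1 are all 1, so H_0 ≅ Z.
  H_1: rank ker ∂_1 − rank ∂_2 = (15 − 5) − 10 = 0, and ∂_2 has invariant factor 2 > 1, so H_1 ≅ Z/2.
  H_2: rank ker ∂_2 − rank ∂_3 = (10 − 10) − 0 = 0, and there is no ∂_3, so H_2 ≅ 0.

As a check, the Euler characteristic is 6 − 15 + 10 = 1, which agrees with 1 − 0 + 0 = 1.
(K is a triangulation of the real projective plane RP^2.)

H_0 ≅ Z,  H_1 ≅ Z/2,  H_2 = 0.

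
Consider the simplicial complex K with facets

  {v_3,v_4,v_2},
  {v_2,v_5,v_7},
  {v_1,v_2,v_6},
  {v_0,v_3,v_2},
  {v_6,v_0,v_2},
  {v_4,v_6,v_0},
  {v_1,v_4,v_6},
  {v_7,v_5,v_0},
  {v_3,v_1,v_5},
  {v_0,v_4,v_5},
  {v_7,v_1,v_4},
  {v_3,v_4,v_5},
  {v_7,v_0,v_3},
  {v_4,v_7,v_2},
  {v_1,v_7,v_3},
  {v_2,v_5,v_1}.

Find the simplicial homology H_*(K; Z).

Order the vertices as v_0 < v_1 < v_2 < v_3 < v_4 < v_5 < v_6 < v_7. Listing each simplex with vertices in this order, K has dimension 2 with simplices:

  0-simplices (8): [v_0], [v_1], [v_2], [v_3], [v_4], [v_5], [v_6], [v_7]
  1-simplices (24): (24 of them)
  2-simplices (16): (16 of them)

Hence C_0 ≅ Z^8, C_1 ≅ Z^24, C_2 ≅ Z^16.

∂_1: C_1 → C_0 maps an edge to its endpoints' difference, ∂[p,q] = q − p.
The 8×24 boundary matrix has rank 7 and Smith normal form diag(1,1,1,1,1,1,1).

∂_2: C_2 → C_1 acts by ∂[p,q,r] = [q,r] − [p,r] + [p,q]. For instance
  ∂[v_2,v_5,v_7] = [v_5,v_7] − [v_2,v_7] + [v_2,v_5],
  ∂[v_0,v_2,v_6] = [v_2,v_6] − [v_0,v_6] + [v_0,v_2].
This gives a 24×16 integer matrix of rank 15; reducing to Smith normal form yields diagonal entries (1,1,1,1,1,1,1,1,1,1,1,1,1,1,1).

From H_k ≅ ker(∂_k) / im(∂_{k+1}) we obtain:

  H_0: rank C_0 − rank ∂_1 = 8 − 7 = 1, and the invariant factors of ∂_1 are all 1, so H_0 ≅ Z.
  H_1: rank ker ∂_1 − rank ∂_2 = (24 − 7) − 15 = 2, and the invariant factors of ∂_2 are all 1, so H_1 ≅ Z^2.
  H_2: rank ker ∂_2 − rank ∂_3 = (16 − 15) − 0 = 1, and there is no ∂_3, so H_2 ≅ Z.

H_0 = Z,  H_1 = Z^2,  H_2 = Z.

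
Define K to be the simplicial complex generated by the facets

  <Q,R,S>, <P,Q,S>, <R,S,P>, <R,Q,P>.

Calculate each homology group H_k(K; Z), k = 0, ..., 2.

H_0 = Z,  H_1 = 0,  H_2 = Z.

We work with the vertex ordering P < Q < R < S. The simplices of K, each written with vertices in increasing order, are:

  0-simplices (4): P, Q, R, S
  1-simplices (6): PQ, PR, PS, QR, QS, RS
  2-simplices (4): PQR, PQS, PRS, QRS

so the chain groups are C_0 ≅ Z^4, C_1 ≅ Z^6, C_2 ≅ Z^4.

Boundary ∂_1: C_1 → C_0 is given by ∂[p,q] = [q] − [p]. For instance
  ∂QR = R − Q.
The 4×6 boundary matrix has rank 3 and Smith normal form diag(1,1,1).

The boundary map ∂_2: C_2 → C_1 maps a triangle to the signed sum of its edges. For instance
  ∂PQS = QS − PS + PQ,
  ∂PQR = QR − PR + PQ.
This gives a 6×4 integer matrix of rank 3; reducing to Smith normal form yields diagonal entries (1,1,1).

Now H_k = ker ∂_k / im ∂_{k+1}, so:

  H_0: rank C_0 − rank ∂_1 = 4 − 3 = 1, and the invariant factors of ∂_1 are all 1, so H_0 = Z.
  H_1: rank ker ∂_1 − rank ∂_2 = (6 − 3) − 3 = 0, and the invariant factors of ∂_2 are all 1, so H_1 = 0.
  H_2: rank ker ∂_2 − rank ∂_3 = (4 − 3) − 0 = 1, and there is no ∂_3, so H_2 = Z.

(K is a triangulation of the 2-sphere S^2.)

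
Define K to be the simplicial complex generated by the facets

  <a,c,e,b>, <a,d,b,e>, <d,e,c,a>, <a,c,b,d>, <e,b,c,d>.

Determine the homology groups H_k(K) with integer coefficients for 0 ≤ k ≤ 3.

Order the vertices as a < b < c < d < e. Listing each simplex with vertices in this order, K has dimension 3 with simplices:

  0-simplices (5): a, b, c, d, e
  1-simplices (10): ab, ac, ad, ae, bc, bd, be, cd, ce, de
  2-simplices (10): abc, abd, abe, acd, ace, ade, bcd, bce, bde, cde
  3-simplices (5): abcd, abce, abde, acde, bcde

so the chain groups are C_0 ≅ Z^5, C_1 ≅ Z^10, C_2 ≅ Z^10, C_3 ≅ Z^5.

∂_1: C_1 → C_0 maps an edge to its endpoints' difference, ∂[p,q] = q − p.
This gives a 5×10 integer matrix of rank 4; reducing to Smith normal form yields diagonal entries (1,1,1,1).

∂_2: C_2 → C_1 acts by ∂[p,q,r] = [q,r] − [p,r] + [p,q]. For instance
  ∂acd = cd − ad + ac,
  ∂bce = ce − be + bc.
The 10×10 boundary matrix has rank 6 and Smith normal form diag(1,1,1,1,1,1).

∂_3: C_3 → C_2 sends each 3-simplex σ to the alternating sum Σ_i (−1)^i (σ with its i-th vertex removed). For instance
  ∂abde = bde − ade + abe − abd,
  ∂abcd = bcd − acd + abd − abc.
The resulting 10×5 matrix has rank 4, and its Smith normal form has invariant factors (1,1,1,1).

From H_k ≅ ker(∂_k) / im(∂_{k+1}) we obtain:

  H_0: rank C_0 − rank ∂_1 = 5 − 4 = 1, and the invariant factors of ∂_1 are all 1, so H_0 = Z.
  H_1: rank ker ∂_1 − rank ∂_2 = (10 − 4) − 6 = 0, and the invariant factors of ∂_2 are all 1, so H_1 = 0.
  H_2: rank ker ∂_2 − rank ∂_3 = (10 − 6) − 4 = 0, and the invariant factors of ∂_3 are all 1, so H_2 = 0.
  H_3: rank ker ∂_3 − rank ∂_4 = (5 − 4) − 0 = 1, and there is no ∂_4, so H_3 = Z.

H_0 = Z,  H_1 = 0,  H_2 = 0,  H_3 = Z.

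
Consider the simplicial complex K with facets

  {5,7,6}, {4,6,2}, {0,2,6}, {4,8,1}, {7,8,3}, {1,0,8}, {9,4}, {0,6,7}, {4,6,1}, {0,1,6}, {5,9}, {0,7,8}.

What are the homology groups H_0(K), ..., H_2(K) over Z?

Take the total order 0 < 1 < 2 < 3 < 4 < 5 < 6 < 7 < 8 < 9 on the vertex set. Then K (dimension 2) consists of the simplices:

  0-simplices (10): [0], [1], [2], [3], [4], [5], [6], [7], [8], [9]
  1-simplices (20): [0,1], [0,2], [0,6], [0,7], [0,8], [1,4], [1,6], [1,8], [2,4], [2,6], [3,7], [3,8], [4,6], [4,8], [4,9], [5,6], [5,7], [5,9], [6,7], [7,8]
  2-simplices (10): [0,1,6], [0,1,8], [0,2,6], [0,6,7], [0,7,8], [1,4,6], [1,4,8], [2,4,6], [3,7,8], [5,6,7]

Hence C_0 ≅ Z^10, C_1 ≅ Z^20, C_2 ≅ Z^10.

∂_1: C_1 → C_0 is given by ∂[p,q] = [q] − [p]. For instance
  ∂[4,8] = [8] − [4].
The resulting 10×20 matrix has rank 9, and its Smith normal form has invariant factors (1,1,1,1,1,1,1,1,1).

The boundary map ∂_2: C_2 → C_1 acts by ∂[p,q,r] = [q,r] − [p,r] + [p,q]. For instance
  ∂[0,6,7] = [6,7] − [0,7] + [0,6],
  ∂[1,4,6] = [4,6] − [1,6] + [1,4].
The 20×10 boundary matrix has rank 10 and Smith normal form diag(1,1,1,1,1,1,1,1,1,1).

Reading off H_k = ker ∂_k / im ∂_{k+1}:

  H_0: rank C_0 − rank ∂_1 = 10 − 9 = 1, and the invariant factors of ∂_1 are all 1, so H_0 ≅ Z.
  H_1: rank ker ∂_1 − rank ∂_2 = (20 − 9) − 10 = 1, and the invariant factors of ∂_2 are all 1, so H_1 ≅ Z.
  H_2: rank ker ∂_2 − rank ∂_3 = (10 − 10) − 0 = 0, and there is no ∂_3, so H_2 ≅ 0.

H_0 = Z,  H_1 = Z,  H_2 = 0.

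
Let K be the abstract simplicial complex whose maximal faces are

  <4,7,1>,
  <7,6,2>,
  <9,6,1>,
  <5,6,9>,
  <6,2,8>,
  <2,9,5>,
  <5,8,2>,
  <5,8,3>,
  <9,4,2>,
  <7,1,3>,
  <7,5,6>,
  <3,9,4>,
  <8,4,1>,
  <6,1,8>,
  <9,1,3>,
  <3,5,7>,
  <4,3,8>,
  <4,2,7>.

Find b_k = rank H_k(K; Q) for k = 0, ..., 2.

b_0 = 1, b_1 = 1, b_2 = 0.

Take the total order 1 < 2 < 3 < 4 < 5 < 6 < 7 < 8 < 9 on the vertex set. Then K (dimension 2) consists of the simplices:

  0-simplices (9): [1], [2], [3], [4], [5], [6], [7], [8], [9]
  1-simplices (27): (27 of them)
  2-simplices (18): [1,3,7], [1,3,9], [1,4,7], [1,4,8], [1,6,8], [1,6,9], [2,4,7], [2,4,9], [2,5,8], [2,5,9], [2,6,7], [2,6,8], [3,4,8], [3,4,9], [3,5,7], [3,5,8], [5,6,7], [5,6,9]

so the chain groups are C_0 ≅ Z^9, C_1 ≅ Z^27, C_2 ≅ Z^18.

Boundary ∂_1: C_1 → C_0 sends each edge [p,q] (with p < q) to q − p. For instance
  ∂[2,6] = [6] − [2].
As a 9×27 matrix over Z this has rank 8, with invariant factors (1,1,1,1,1,1,1,1).

∂_2: C_2 → C_1 acts by ∂[p,q,r] = [q,r] − [p,r] + [p,q]. For instance
  ∂[3,5,7] = [5,7] − [3,7] + [3,5],
  ∂[3,5,8] = [5,8] − [3,8] + [3,5].
As a 27×18 matrix over Z this has rank 18, with invariant factors (1,1,1,1,1,1,1,1,1,1,1,1,1,1,1,1,1,2).

Computing H_k = (kernel of ∂_k) / (image of ∂_{k+1}):

  H_0: rank C_0 − rank ∂_1 = 9 − 8 = 1, and the invariant factors of ∂_1 are all 1, so H_0 ≅ Z.
  H_1: rank ker ∂_1 − rank ∂_2 = (27 − 8) − 18 = 1, and ∂_2 has invariant factor 2 > 1, so H_1 ≅ Z ⊕ Z/2.
  H_2: rank ker ∂_2 − rank ∂_3 = (18 − 18) − 0 = 0, and there is no ∂_3, so H_2 ≅ 0.

Hence the Betti numbers are b_0 = 1, b_1 = 1, b_2 = 0.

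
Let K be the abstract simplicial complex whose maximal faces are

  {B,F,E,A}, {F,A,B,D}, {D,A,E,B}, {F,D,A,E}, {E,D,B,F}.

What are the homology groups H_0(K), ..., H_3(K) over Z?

H_0 = Z,  H_1 = 0,  H_2 = 0,  H_3 = Z.

Order the vertices as A < B < D < E < F. Listing each simplex with vertices in this order, K has dimension 3 with simplices:

  0-simplices (5): A, B, D, E, F
  1-simplices (10): AB, AD, AE, AF, BD, BE, BF, DE, DF, EF
  2-simplices (10): ABD, ABE, ABF, ADE, ADF, AEF, BDE, BDF, BEF, DEF
  3-simplices (5): ABDE, ABDF, ABEF, ADEF, BDEF

Hence C_0 ≅ Z^5, C_1 ≅ Z^10, C_2 ≅ Z^10, C_3 ≅ Z^5.

The boundary map ∂_1: C_1 → C_0 sends each edge [p,q] (with p < q) to q − p.
As a 5×10 matrix over Z this has rank 4, with invariant factors (1,1,1,1).

The boundary map ∂_2: C_2 → C_1 sends each 2-simplex [p,q,r] to [q,r] − [p,r] + [p,q]. For instance
  ∂ADE = DE − AE + AD,
  ∂ABE = BE − AE + AB.
This gives a 10×10 integer matrix of rank 6; reducing to Smith normal form yields diagonal entries (1,1,1,1,1,1).

Boundary ∂_3: C_3 → C_2 sends each 3-simplex σ to the alternating sum Σ_i (−1)^i (σ with its i-th vertex removed). For instance
  ∂ABEF = BEF − AEF + ABF − ABE,
  ∂ADEF = DEF − AEF + ADF − ADE.
The resulting 10×5 matrix has rank 4, and its Smith normal form has invariant factors (1,1,1,1).

Computing H_k = (kernel of ∂_k) / (image of ∂_{k+1}):

  H_0: rank C_0 − rank ∂_1 = 5 − 4 = 1, and the invariant factors of ∂_1 are all 1, so H_0 ≅ Z.
  H_1: rank ker ∂_1 − rank ∂_2 = (10 − 4) − 6 = 0, and the invariant factors of ∂_2 are all 1, so H_1 ≅ 0.
  H_2: rank ker ∂_2 − rank ∂_3 = (10 − 6) − 4 = 0, and the invariant factors of ∂_3 are all 1, so H_2 ≅ 0.
  H_3: rank ker ∂_3 − rank ∂_4 = (5 − 4) − 0 = 1, and there is no ∂_4, so H_3 ≅ Z.

As a check, the Euler characteristic is 5 − 10 + 10 − 5 = 0, which agrees with 1 − 0 + 0 − 1 = 0.
(K is a triangulation of the 3-sphere S^3.)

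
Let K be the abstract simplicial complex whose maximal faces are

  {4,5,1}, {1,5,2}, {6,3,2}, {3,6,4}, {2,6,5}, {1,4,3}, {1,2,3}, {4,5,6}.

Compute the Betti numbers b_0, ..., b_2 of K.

b_0 = 1, b_1 = 0, b_2 = 1.

Fix the vertex order 1 < 2 < 3 < 4 < 5 < 6 and write every simplex with vertices in increasing order. Then dim K = 2 and the simplices of K are:

  0-simplices (6): [1], [2], [3], [4], [5], [6]
  1-simplices (12): [1,2], [1,3], [1,4], [1,5], [2,3], [2,5], [2,6], [3,4], [3,6], [4,5], [4,6], [5,6]
  2-simplices (8): [1,2,3], [1,2,5], [1,3,4], [1,4,5], [2,3,6], [2,5,6], [3,4,6], [4,5,6]

so the chain groups are C_0 ≅ Z^6, C_1 ≅ Z^12, C_2 ≅ Z^8.

The boundary map ∂_1: C_1 → C_0 sends each edge [p,q] (with p < q) to q − p. For instance
  ∂[2,6] = [6] − [2].
This gives a 6×12 integer matrix of rank 5; reducing to Smith normal form yields diagonal entries (1,1,1,1,1).

Boundary ∂_2: C_2 → C_1 acts by ∂[p,q,r] = [q,r] − [p,r] + [p,q]. For instance
  ∂[1,2,5] = [2,5] − [1,5] + [1,2],
  ∂[4,5,6] = [5,6] − [4,6] + [4,5].
This gives a 12×8 integer matrix of rank 7; reducing to Smith normal form yields diagonal entries (1,1,1,1,1,1,1).

Reading off H_k = ker ∂_k / im ∂_{k+1}:

  H_0: rank C_0 − rank ∂_1 = 6 − 5 = 1, and the invariant factors of ∂_1 are all 1, so H_0 ≅ Z.
  H_1: rank ker ∂_1 − rank ∂_2 = (12 − 5) − 7 = 0, and the invariant factors of ∂_2 are all 1, so H_1 ≅ 0.
  H_2: rank ker ∂_2 − rank ∂_3 = (8 − 7) − 0 = 1, and there is no ∂_3, so H_2 ≅ Z.

Hence the Betti numbers are b_0 = 1, b_1 = 0, b_2 = 1.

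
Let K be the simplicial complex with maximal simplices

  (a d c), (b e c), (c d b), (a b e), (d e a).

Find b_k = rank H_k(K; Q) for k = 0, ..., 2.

Order the vertices as a < b < c < d < e. Listing each simplex with vertices in this order, K has dimension 2 with simplices:

  0-simplices (5): a, b, c, d, e
  1-simplices (10): ab, ac, ad, ae, bc, bd, be, cd, ce, de
  2-simplices (5): abe, acd, ade, bcd, bce

Hence C_0 ≅ Z^5, C_1 ≅ Z^10, C_2 ≅ Z^5.

Boundary ∂_1: C_1 → C_0 sends each edge [p,q] (with p < q) to q − p. For instance
  ∂ae = e − a.
As a 5×10 matrix over Z this has rank 4, with invariant factors (1,1,1,1).

The boundary map ∂_2: C_2 → C_1 sends each 2-simplex [p,q,r] to [q,r] − [p,r] + [p,q]. For instance
  ∂ade = de − ae + ad,
  ∂bce = ce − be + bc.
The resulting 10×5 matrix has rank 5, and its Smith normal form has invariant factors (1,1,1,1,1).

Computing H_k = (kernel of ∂_k) / (image of ∂_{k+1}):

  H_0: rank C_0 − rank ∂_1 = 5 − 4 = 1, and the invariant factors of ∂_1 are all 1, so H_0 ≅ Z.
  H_1: rank ker ∂_1 − rank ∂_2 = (10 − 4) − 5 = 1, and the invariant factors of ∂_2 are all 1, so H_1 ≅ Z.
  H_2: rank ker ∂_2 − rank ∂_3 = (5 − 5) − 0 = 0, and there is no ∂_3, so H_2 ≅ 0.

As a check, the Euler characteristic is 5 − 10 + 5 = 0, which agrees with 1 − 1 + 0 = 0.

Hence the Betti numbers are b_0 = 1, b_1 = 1, b_2 = 0.

b_0 = 1, b_1 = 1, b_2 = 0.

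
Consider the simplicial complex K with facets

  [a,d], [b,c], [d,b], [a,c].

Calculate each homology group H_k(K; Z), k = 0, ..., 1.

We work with the vertex ordering a < b < c < d. The simplices of K, each written with vertices in increasing order, are:

  0-simplices (4): a, b, c, d
  1-simplices (4): ac, ad, bc, bd

so the chain groups are C_0 ≅ Z^4, C_1 ≅ Z^4.

∂_1: C_1 → C_0 sends each edge [p,q] (with p < q) to q − p. For instance
  ∂ac = c − a.
This gives a 4×4 integer matrix of rank 3; reducing to Smith normal form yields diagonal entries (1,1,1).

Now H_k = ker ∂_k / im ∂_{k+1}, so:

  H_0: rank C_0 − rank ∂_1 = 4 − 3 = 1, and the invariant factors of ∂_1 are all 1, so H_0 ≅ Z.
  H_1: rank ker ∂_1 − rank ∂_2 = (4 − 3) − 0 = 1, and there is no ∂_2, so H_1 ≅ Z.

As a check, the Euler characteristic is 4 − 4 = 0, which agrees with 1 − 1 = 0.
(K is a triangulation of the circle S^1.)

H_0 = Z,  H_1 = Z.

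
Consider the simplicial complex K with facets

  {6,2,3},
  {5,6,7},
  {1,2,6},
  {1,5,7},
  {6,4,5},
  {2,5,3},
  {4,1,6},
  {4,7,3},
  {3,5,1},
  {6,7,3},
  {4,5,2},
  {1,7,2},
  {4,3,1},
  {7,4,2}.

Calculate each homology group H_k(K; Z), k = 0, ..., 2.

H_0 = Z,  H_1 = Z^2,  H_2 = Z.

Order the vertices as 1 < 2 < 3 < 4 < 5 < 6 < 7. Listing each simplex with vertices in this order, K has dimension 2 with simplices:

  0-simplices (7): [1], [2], [3], [4], [5], [6], [7]
  1-simplices (21): [1,2], [1,3], [1,4], [1,5], [1,6], [1,7], [2,3], [2,4], [2,5], [2,6], [2,7], [3,4], [3,5], [3,6], [3,7], [4,5], [4,6], [4,7], [5,6], [5,7], [6,7]
  2-simplices (14): [1,2,6], [1,2,7], [1,3,4], [1,3,5], [1,4,6], [1,5,7], [2,3,5], [2,3,6], [2,4,5], [2,4,7], [3,4,7], [3,6,7], [4,5,6], [5,6,7]

so the chain groups are C_0 ≅ Z^7, C_1 ≅ Z^21, C_2 ≅ Z^14.

The boundary map ∂_1: C_1 → C_0 maps an edge to its endpoints' difference, ∂[p,q] = q − p. For instance
  ∂[2,3] = [3] − [2].
The resulting 7×21 matrix has rank 6, and its Smith normal form has invariant factors (1,1,1,1,1,1).

Boundary ∂_2: C_2 → C_1 sends each 2-simplex [p,q,r] to [q,r] − [p,r] + [p,q]. For instance
  ∂[1,4,6] = [4,6] − [1,6] + [1,4],
  ∂[1,2,6] = [2,6] − [1,6] + [1,2].
The resulting 21×14 matrix has rank 13, and its Smith normal form has invariant factors (1,1,1,1,1,1,1,1,1,1,1,1,1).

From H_k ≅ ker(∂_k) / im(∂_{k+1}) we obtain:

  H_0: rank C_0 − rank ∂_1 = 7 − 6 = 1, and the invariant factors of ∂_1 are all 1, so H_0 = Z.
  H_1: rank ker ∂_1 − rank ∂_2 = (21 − 6) − 13 = 2, and the invariant factors of ∂_2 are all 1, so H_1 = Z^2.
  H_2: rank ker ∂_2 − rank ∂_3 = (14 − 13) − 0 = 1, and there is no ∂_3, so H_2 = Z.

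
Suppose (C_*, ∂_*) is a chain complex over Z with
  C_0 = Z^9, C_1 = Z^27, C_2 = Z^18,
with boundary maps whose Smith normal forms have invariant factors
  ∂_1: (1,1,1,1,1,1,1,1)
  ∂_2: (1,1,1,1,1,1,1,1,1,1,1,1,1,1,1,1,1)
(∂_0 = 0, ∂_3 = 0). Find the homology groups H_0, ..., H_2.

H_0: b_0 = 9 − 0 − 8 = 1; torsion from ∂_1 factors > 1: none. So H_0 ≅ Z.
H_1: b_1 = 27 − 8 − 17 = 2; torsion from ∂_2 factors > 1: none. So H_1 ≅ Z^2.
H_2: b_2 = 18 − 17 − 0 = 1; torsion from ∂_3 factors > 1: none. So H_2 ≅ Z.

H_0 ≅ Z,  H_1 ≅ Z^2,  H_2 ≅ Z.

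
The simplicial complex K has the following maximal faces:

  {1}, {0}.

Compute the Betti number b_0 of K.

b_0 = 2.

Take the total order 0 < 1 on the vertex set. Then K (dimension 0) consists of the simplices:

  0-simplices (2): [0], [1]

so the chain groups are C_0 ≅ Z^2.

From H_k ≅ ker(∂_k) / im(∂_{k+1}) we obtain:

  H_0: rank C_0 − rank ∂_1 = 2 − 0 = 2, and there is no ∂_1, so H_0 ≅ Z^2.

Hence the Betti numbers are b_0 = 2.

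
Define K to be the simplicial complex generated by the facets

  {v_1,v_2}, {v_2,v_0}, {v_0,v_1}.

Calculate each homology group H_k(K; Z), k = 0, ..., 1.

H_0 ≅ Z,  H_1 ≅ Z.

Fix the vertex order v_0 < v_1 < v_2 and write every simplex with vertices in increasing order. Then dim K = 1 and the simplices of K are:

  0-simplices (3): [v_0], [v_1], [v_2]
  1-simplices (3): [v_0,v_1], [v_0,v_2], [v_1,v_2]

so the chain groups are C_0 ≅ Z^3, C_1 ≅ Z^3.

The boundary map ∂_1: C_1 → C_0 sends each edge [p,q] (with p < q) to q − p. For instance
  ∂[v_0,v_2] = [v_2] − [v_0].
As a 3×3 matrix over Z this has rank 2, with invariant factors (1,1).

From H_k ≅ ker(∂_k) / im(∂_{k+1}) we obtain:

  H_0: rank C_0 − rank ∂_1 = 3 − 2 = 1, and the invariant factors of ∂_1 are all 1, so H_0 ≅ Z.
  H_1: rank ker ∂_1 − rank ∂_2 = (3 − 2) − 0 = 1, and there is no ∂_2, so H_1 ≅ Z.

As a check, the Euler characteristic is 3 − 3 = 0, which agrees with 1 − 1 = 0.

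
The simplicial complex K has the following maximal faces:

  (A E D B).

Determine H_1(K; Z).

We work with the vertex ordering A < B < D < E. The simplices of K, each written with vertices in increasing order, are:

  0-simplices (4): A, B, D, E
  1-simplices (6): AB, AD, AE, BD, BE, DE
  2-simplices (4): ABD, ABE, ADE, BDE
  3-simplices (1): ABDE

Hence C_0 ≅ Z^4, C_1 ≅ Z^6, C_2 ≅ Z^4, C_3 ≅ Z^1.

∂_1: C_1 → C_0 sends each edge [p,q] (with p < q) to q − p.
As a 4×6 matrix over Z this has rank 3, with invariant factors (1,1,1).

Boundary ∂_2: C_2 → C_1 maps a triangle to the signed sum of its edges. For instance
  ∂ABE = BE − AE + AB,
  ∂ADE = DE − AE + AD.
As a 6×4 matrix over Z this has rank 3, with invariant factors (1,1,1).

∂_3: C_3 → C_2 sends each 3-simplex σ to the alternating sum Σ_i (−1)^i (σ with its i-th vertex removed). For instance
  ∂ABDE = BDE − ADE + ABE − ABD.
The 4×1 boundary matrix has rank 1 and Smith normal form diag(1).

Computing H_k = (kernel of ∂_k) / (image of ∂_{k+1}):

  H_1: rank ker ∂_1 − rank ∂_2 = (6 − 3) − 3 = 0, and the invariant factors of ∂_2 are all 1, so H_1 = 0.

H_1 ≅ 0.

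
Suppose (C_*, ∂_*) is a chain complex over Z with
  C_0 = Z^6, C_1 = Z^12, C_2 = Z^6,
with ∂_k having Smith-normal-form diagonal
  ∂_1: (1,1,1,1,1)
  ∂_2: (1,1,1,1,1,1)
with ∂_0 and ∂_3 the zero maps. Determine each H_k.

H_0: b_0 = 6 − 0 − 5 = 1; torsion from ∂_1 factors > 1: none. So H_0 = Z.
H_1: b_1 = 12 − 5 − 6 = 1; torsion from ∂_2 factors > 1: none. So H_1 = Z.
H_2: b_2 = 6 − 6 − 0 = 0; torsion from ∂_3 factors > 1: none. So H_2 = 0.

H_0 = Z,  H_1 = Z,  H_2 = 0.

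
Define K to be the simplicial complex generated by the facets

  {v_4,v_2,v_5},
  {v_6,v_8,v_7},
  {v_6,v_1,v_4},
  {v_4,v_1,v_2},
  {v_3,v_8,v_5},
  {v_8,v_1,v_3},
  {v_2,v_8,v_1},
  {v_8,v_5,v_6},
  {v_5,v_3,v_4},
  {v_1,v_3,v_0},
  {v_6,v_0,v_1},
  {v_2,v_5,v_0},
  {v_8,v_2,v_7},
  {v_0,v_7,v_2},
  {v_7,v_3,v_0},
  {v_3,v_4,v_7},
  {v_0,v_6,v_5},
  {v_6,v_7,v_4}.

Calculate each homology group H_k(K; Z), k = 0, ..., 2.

We work with the vertex ordering v_0 < v_1 < v_2 < v_3 < v_4 < v_5 < v_6 < v_7 < v_8. The simplices of K, each written with vertices in increasing order, are:

  0-simplices (9): [v_0], [v_1], [v_2], [v_3], [v_4], [v_5], [v_6], [v_7], [v_8]
  1-simplices (27): (27 of them)
  2-simplices (18): (18 of them)

giving chain groups C_0 ≅ Z^9, C_1 ≅ Z^27, C_2 ≅ Z^18.

∂_1: C_1 → C_0 is given by ∂[p,q] = [q] − [p]. For instance
  ∂[v_7,v_8] = [v_8] − [v_7].
This gives a 9×27 integer matrix of rank 8; reducing to Smith normal form yields diagonal entries (1,1,1,1,1,1,1,1).

Boundary ∂_2: C_2 → C_1 maps a triangle to the signed sum of its edges. For instance
  ∂[v_3,v_4,v_5] = [v_4,v_5] − [v_3,v_5] + [v_3,v_4],
  ∂[v_0,v_5,v_6] = [v_5,v_6] − [v_0,v_6] + [v_0,v_5].
This gives a 27×18 integer matrix of rank 17; reducing to Smith normal form yields diagonal entries (1,1,1,1,1,1,1,1,1,1,1,1,1,1,1,1,1).

Computing H_k = (kernel of ∂_k) / (image of ∂_{k+1}):

  H_0: rank C_0 − rank ∂_1 = 9 − 8 = 1, and the invariant factors of ∂_1 are all 1, so H_0 ≅ Z.
  H_1: rank ker ∂_1 − rank ∂_2 = (27 − 8) − 17 = 2, and the invariant factors of ∂_2 are all 1, so H_1 ≅ Z^2.
  H_2: rank ker ∂_2 − rank ∂_3 = (18 − 17) − 0 = 1, and there is no ∂_3, so H_2 ≅ Z.

H_0 = Z,  H_1 = Z^2,  H_2 = Z.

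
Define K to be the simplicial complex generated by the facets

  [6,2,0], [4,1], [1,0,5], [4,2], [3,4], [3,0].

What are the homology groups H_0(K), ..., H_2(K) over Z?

Take the total order 0 < 1 < 2 < 3 < 4 < 5 < 6 on the vertex set. Then K (dimension 2) consists of the simplices:

  0-simplices (7): [0], [1], [2], [3], [4], [5], [6]
  1-simplices (10): [0,1], [0,2], [0,3], [0,5], [0,6], [1,4], [1,5], [2,4], [2,6], [3,4]
  2-simplices (2): [0,1,5], [0,2,6]

Hence C_0 ≅ Z^7, C_1 ≅ Z^10, C_2 ≅ Z^2.

The boundary map ∂_1: C_1 → C_0 is given by ∂[p,q] = [q] − [p]. For instance
  ∂[1,4] = [4] − [1].
The 7×10 boundary matrix has rank 6 and Smith normal form diag(1,1,1,1,1,1).

∂_2: C_2 → C_1 sends each 2-simplex [p,q,r] to [q,r] − [p,r] + [p,q]. For instance
  ∂[0,1,5] = [1,5] − [0,5] + [0,1],
  ∂[0,2,6] = [2,6] − [0,6] + [0,2].
As a 10×2 matrix over Z this has rank 2, with invariant factors (1,1).

Reading off H_k = ker ∂_k / im ∂_{k+1}:

  H_0: rank C_0 − rank ∂_1 = 7 − 6 = 1, and the invariant factors of ∂_1 are all 1, so H_0 = Z.
  H_1: rank ker ∂_1 − rank ∂_2 = (10 − 6) − 2 = 2, and the invariant factors of ∂_2 are all 1, so H_1 = Z^2.
  H_2: rank ker ∂_2 − rank ∂_3 = (2 − 2) − 0 = 0, and there is no ∂_3, so H_2 = 0.

H_0 = Z,  H_1 = Z^2,  H_2 = 0.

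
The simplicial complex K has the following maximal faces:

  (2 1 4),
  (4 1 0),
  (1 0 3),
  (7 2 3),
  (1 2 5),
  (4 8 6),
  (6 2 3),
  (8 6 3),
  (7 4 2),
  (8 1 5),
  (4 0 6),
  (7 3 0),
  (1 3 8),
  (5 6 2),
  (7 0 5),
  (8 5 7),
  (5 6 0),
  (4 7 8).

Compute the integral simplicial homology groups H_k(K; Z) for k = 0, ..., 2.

Take the total order 0 < 1 < 2 < 3 < 4 < 5 < 6 < 7 < 8 on the vertex set. Then K (dimension 2) consists of the simplices:

  0-simplices (9): [0], [1], [2], [3], [4], [5], [6], [7], [8]
  1-simplices (27): (27 of them)
  2-simplices (18): [0,1,3], [0,1,4], [0,3,7], [0,4,6], [0,5,6], [0,5,7], [1,2,4], [1,2,5], [1,3,8], [1,5,8], [2,3,6], [2,3,7], [2,4,7], [2,5,6], [3,6,8], [4,6,8], [4,7,8], [5,7,8]

giving chain groups C_0 ≅ Z^9, C_1 ≅ Z^27, C_2 ≅ Z^18.

∂_1: C_1 → C_0 maps an edge to its endpoints' difference, ∂[p,q] = q − p. For instance
  ∂[0,1] = [1] − [0].
As a 9×27 matrix over Z this has rank 8, with invariant factors (1,1,1,1,1,1,1,1).

The boundary map ∂_2: C_2 → C_1 maps a triangle to the signed sum of its edges. For instance
  ∂[1,2,4] = [2,4] − [1,4] + [1,2],
  ∂[0,5,6] = [5,6] − [0,6] + [0,5].
The resulting 27×18 matrix has rank 17, and its Smith normal form has invariant factors (1,1,1,1,1,1,1,1,1,1,1,1,1,1,1,1,1).

Computing H_k = (kernel of ∂_k) / (image of ∂_{k+1}):

  H_0: rank C_0 − rank ∂_1 = 9 − 8 = 1, and the invariant factors of ∂_1 are all 1, so H_0 ≅ Z.
  H_1: rank ker ∂_1 − rank ∂_2 = (27 − 8) − 17 = 2, and the invariant factors of ∂_2 are all 1, so H_1 ≅ Z^2.
  H_2: rank ker ∂_2 − rank ∂_3 = (18 − 17) − 0 = 1, and there is no ∂_3, so H_2 ≅ Z.

(K is a triangulation of the torus T^2.)

H_0 = Z,  H_1 = Z^2,  H_2 = Z.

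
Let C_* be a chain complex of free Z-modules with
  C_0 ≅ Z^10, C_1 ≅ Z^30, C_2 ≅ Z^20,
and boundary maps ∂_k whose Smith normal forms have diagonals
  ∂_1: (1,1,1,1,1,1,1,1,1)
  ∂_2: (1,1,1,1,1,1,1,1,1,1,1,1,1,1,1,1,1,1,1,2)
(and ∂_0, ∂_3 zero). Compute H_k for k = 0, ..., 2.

H_0 ≅ Z,  H_1 ≅ Z × Z/2,  H_2 = 0.

H_0: b_0 = 10 − 0 − 9 = 1; torsion from ∂_1 factors > 1: none. So H_0 ≅ Z.
H_1: b_1 = 30 − 9 − 20 = 1; torsion from ∂_2 factors > 1: [2]. So H_1 ≅ Z × Z/2.
H_2: b_2 = 20 − 20 − 0 = 0; torsion from ∂_3 factors > 1: none. So H_2 ≅ 0.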